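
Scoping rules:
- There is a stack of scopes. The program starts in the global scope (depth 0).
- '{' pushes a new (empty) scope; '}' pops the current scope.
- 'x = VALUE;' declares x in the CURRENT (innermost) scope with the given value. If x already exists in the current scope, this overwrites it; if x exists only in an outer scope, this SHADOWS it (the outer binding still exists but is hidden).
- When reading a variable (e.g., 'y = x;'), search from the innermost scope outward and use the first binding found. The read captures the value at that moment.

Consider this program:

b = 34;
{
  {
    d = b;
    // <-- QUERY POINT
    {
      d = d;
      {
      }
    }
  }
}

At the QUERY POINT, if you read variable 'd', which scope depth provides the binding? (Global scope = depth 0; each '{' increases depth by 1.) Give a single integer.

Answer: 2

Derivation:
Step 1: declare b=34 at depth 0
Step 2: enter scope (depth=1)
Step 3: enter scope (depth=2)
Step 4: declare d=(read b)=34 at depth 2
Visible at query point: b=34 d=34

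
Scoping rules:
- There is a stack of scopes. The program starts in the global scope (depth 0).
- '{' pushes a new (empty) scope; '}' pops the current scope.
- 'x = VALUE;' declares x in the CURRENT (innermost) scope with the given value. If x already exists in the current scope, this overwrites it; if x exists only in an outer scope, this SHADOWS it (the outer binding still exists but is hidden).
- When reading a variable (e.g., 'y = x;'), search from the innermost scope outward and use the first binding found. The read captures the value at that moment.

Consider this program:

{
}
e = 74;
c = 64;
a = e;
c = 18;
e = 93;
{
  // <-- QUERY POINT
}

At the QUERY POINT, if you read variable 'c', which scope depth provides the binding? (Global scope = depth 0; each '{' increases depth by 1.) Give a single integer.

Answer: 0

Derivation:
Step 1: enter scope (depth=1)
Step 2: exit scope (depth=0)
Step 3: declare e=74 at depth 0
Step 4: declare c=64 at depth 0
Step 5: declare a=(read e)=74 at depth 0
Step 6: declare c=18 at depth 0
Step 7: declare e=93 at depth 0
Step 8: enter scope (depth=1)
Visible at query point: a=74 c=18 e=93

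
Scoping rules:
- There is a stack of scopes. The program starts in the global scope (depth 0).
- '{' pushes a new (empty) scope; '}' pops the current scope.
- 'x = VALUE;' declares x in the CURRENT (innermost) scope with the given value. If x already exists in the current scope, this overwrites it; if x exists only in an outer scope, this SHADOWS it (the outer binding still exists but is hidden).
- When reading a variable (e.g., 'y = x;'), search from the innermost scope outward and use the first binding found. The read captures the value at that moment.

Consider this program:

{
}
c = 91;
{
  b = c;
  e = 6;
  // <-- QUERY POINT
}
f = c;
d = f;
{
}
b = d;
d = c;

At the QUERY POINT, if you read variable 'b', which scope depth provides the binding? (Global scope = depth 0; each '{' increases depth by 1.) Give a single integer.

Answer: 1

Derivation:
Step 1: enter scope (depth=1)
Step 2: exit scope (depth=0)
Step 3: declare c=91 at depth 0
Step 4: enter scope (depth=1)
Step 5: declare b=(read c)=91 at depth 1
Step 6: declare e=6 at depth 1
Visible at query point: b=91 c=91 e=6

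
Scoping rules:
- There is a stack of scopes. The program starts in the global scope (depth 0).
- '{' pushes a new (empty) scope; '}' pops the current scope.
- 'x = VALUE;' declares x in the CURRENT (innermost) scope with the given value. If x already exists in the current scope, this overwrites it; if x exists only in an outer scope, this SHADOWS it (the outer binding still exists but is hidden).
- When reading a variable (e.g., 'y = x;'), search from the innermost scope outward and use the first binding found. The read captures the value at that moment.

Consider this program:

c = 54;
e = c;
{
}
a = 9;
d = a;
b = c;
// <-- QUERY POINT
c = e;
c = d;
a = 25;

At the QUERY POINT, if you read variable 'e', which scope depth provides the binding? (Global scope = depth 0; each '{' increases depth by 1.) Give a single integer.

Answer: 0

Derivation:
Step 1: declare c=54 at depth 0
Step 2: declare e=(read c)=54 at depth 0
Step 3: enter scope (depth=1)
Step 4: exit scope (depth=0)
Step 5: declare a=9 at depth 0
Step 6: declare d=(read a)=9 at depth 0
Step 7: declare b=(read c)=54 at depth 0
Visible at query point: a=9 b=54 c=54 d=9 e=54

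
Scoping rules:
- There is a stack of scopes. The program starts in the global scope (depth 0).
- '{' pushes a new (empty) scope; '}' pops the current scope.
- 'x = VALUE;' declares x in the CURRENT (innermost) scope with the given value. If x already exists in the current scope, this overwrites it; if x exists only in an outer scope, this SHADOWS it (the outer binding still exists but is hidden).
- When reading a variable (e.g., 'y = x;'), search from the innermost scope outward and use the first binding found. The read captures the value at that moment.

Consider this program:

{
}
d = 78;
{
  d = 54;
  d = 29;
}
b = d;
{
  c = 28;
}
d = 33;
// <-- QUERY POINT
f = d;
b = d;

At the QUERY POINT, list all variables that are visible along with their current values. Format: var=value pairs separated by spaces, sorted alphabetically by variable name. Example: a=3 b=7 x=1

Step 1: enter scope (depth=1)
Step 2: exit scope (depth=0)
Step 3: declare d=78 at depth 0
Step 4: enter scope (depth=1)
Step 5: declare d=54 at depth 1
Step 6: declare d=29 at depth 1
Step 7: exit scope (depth=0)
Step 8: declare b=(read d)=78 at depth 0
Step 9: enter scope (depth=1)
Step 10: declare c=28 at depth 1
Step 11: exit scope (depth=0)
Step 12: declare d=33 at depth 0
Visible at query point: b=78 d=33

Answer: b=78 d=33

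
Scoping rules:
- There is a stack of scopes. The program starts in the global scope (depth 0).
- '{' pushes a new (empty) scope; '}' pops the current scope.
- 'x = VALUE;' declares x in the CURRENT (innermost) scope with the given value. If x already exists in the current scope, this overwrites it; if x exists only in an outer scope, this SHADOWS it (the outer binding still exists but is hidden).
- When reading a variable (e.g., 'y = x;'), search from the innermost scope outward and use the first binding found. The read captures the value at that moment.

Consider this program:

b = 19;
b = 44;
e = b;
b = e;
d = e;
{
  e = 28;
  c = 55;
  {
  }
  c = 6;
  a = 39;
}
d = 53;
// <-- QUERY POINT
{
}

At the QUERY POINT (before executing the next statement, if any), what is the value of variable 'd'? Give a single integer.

Step 1: declare b=19 at depth 0
Step 2: declare b=44 at depth 0
Step 3: declare e=(read b)=44 at depth 0
Step 4: declare b=(read e)=44 at depth 0
Step 5: declare d=(read e)=44 at depth 0
Step 6: enter scope (depth=1)
Step 7: declare e=28 at depth 1
Step 8: declare c=55 at depth 1
Step 9: enter scope (depth=2)
Step 10: exit scope (depth=1)
Step 11: declare c=6 at depth 1
Step 12: declare a=39 at depth 1
Step 13: exit scope (depth=0)
Step 14: declare d=53 at depth 0
Visible at query point: b=44 d=53 e=44

Answer: 53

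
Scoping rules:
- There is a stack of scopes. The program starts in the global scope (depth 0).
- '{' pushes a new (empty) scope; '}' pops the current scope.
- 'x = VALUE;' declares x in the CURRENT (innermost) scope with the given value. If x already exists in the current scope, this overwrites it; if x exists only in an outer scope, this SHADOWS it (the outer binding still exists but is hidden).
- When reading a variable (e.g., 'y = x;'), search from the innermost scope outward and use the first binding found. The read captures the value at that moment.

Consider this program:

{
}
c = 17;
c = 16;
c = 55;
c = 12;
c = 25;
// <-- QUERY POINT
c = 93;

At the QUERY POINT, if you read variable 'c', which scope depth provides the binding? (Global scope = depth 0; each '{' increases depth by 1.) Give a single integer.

Step 1: enter scope (depth=1)
Step 2: exit scope (depth=0)
Step 3: declare c=17 at depth 0
Step 4: declare c=16 at depth 0
Step 5: declare c=55 at depth 0
Step 6: declare c=12 at depth 0
Step 7: declare c=25 at depth 0
Visible at query point: c=25

Answer: 0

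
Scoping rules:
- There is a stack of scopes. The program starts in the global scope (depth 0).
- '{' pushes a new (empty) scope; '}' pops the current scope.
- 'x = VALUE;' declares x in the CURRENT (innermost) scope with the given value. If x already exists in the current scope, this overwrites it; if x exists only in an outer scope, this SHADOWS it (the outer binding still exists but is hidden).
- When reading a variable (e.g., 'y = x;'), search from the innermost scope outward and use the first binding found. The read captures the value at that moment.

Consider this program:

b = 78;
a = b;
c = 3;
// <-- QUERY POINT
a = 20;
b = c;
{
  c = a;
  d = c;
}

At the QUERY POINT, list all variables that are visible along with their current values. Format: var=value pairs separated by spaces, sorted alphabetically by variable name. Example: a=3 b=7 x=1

Answer: a=78 b=78 c=3

Derivation:
Step 1: declare b=78 at depth 0
Step 2: declare a=(read b)=78 at depth 0
Step 3: declare c=3 at depth 0
Visible at query point: a=78 b=78 c=3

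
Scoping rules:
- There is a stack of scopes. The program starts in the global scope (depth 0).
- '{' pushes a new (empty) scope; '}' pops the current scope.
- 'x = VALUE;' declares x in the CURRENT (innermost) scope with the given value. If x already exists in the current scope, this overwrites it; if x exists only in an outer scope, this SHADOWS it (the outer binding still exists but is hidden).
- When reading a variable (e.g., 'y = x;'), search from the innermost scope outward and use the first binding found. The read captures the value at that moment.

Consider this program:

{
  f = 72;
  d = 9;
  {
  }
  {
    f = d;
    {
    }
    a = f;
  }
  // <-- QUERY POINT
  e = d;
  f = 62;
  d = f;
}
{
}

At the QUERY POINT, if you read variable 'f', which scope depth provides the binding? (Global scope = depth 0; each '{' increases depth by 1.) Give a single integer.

Step 1: enter scope (depth=1)
Step 2: declare f=72 at depth 1
Step 3: declare d=9 at depth 1
Step 4: enter scope (depth=2)
Step 5: exit scope (depth=1)
Step 6: enter scope (depth=2)
Step 7: declare f=(read d)=9 at depth 2
Step 8: enter scope (depth=3)
Step 9: exit scope (depth=2)
Step 10: declare a=(read f)=9 at depth 2
Step 11: exit scope (depth=1)
Visible at query point: d=9 f=72

Answer: 1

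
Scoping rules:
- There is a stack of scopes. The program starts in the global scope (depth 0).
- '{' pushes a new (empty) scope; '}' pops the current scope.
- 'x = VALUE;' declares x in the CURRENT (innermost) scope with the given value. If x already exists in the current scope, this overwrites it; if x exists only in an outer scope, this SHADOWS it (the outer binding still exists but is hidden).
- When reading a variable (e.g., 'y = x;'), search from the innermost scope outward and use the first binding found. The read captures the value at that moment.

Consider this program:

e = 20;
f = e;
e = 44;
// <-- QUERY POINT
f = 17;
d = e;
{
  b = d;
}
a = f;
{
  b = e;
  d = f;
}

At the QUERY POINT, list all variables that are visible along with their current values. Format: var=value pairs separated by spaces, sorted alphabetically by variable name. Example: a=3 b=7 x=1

Answer: e=44 f=20

Derivation:
Step 1: declare e=20 at depth 0
Step 2: declare f=(read e)=20 at depth 0
Step 3: declare e=44 at depth 0
Visible at query point: e=44 f=20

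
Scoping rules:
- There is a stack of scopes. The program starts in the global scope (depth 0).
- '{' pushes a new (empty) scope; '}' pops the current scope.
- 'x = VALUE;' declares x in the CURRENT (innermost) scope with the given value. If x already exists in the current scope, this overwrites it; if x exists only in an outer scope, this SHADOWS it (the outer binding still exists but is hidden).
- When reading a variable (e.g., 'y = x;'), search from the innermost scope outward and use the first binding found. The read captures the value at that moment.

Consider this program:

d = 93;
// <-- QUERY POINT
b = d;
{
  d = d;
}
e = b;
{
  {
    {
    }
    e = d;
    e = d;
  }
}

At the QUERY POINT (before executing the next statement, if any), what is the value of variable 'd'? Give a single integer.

Step 1: declare d=93 at depth 0
Visible at query point: d=93

Answer: 93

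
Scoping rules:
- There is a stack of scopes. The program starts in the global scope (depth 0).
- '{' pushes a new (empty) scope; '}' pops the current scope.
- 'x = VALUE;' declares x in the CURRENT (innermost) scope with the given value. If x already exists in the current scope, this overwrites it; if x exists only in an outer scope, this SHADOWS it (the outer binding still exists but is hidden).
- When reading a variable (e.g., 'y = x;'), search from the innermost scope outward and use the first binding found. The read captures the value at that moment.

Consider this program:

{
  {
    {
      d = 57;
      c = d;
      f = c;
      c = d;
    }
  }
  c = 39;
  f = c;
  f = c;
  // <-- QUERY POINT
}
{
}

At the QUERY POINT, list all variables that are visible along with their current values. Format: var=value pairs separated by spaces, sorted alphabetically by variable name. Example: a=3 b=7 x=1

Step 1: enter scope (depth=1)
Step 2: enter scope (depth=2)
Step 3: enter scope (depth=3)
Step 4: declare d=57 at depth 3
Step 5: declare c=(read d)=57 at depth 3
Step 6: declare f=(read c)=57 at depth 3
Step 7: declare c=(read d)=57 at depth 3
Step 8: exit scope (depth=2)
Step 9: exit scope (depth=1)
Step 10: declare c=39 at depth 1
Step 11: declare f=(read c)=39 at depth 1
Step 12: declare f=(read c)=39 at depth 1
Visible at query point: c=39 f=39

Answer: c=39 f=39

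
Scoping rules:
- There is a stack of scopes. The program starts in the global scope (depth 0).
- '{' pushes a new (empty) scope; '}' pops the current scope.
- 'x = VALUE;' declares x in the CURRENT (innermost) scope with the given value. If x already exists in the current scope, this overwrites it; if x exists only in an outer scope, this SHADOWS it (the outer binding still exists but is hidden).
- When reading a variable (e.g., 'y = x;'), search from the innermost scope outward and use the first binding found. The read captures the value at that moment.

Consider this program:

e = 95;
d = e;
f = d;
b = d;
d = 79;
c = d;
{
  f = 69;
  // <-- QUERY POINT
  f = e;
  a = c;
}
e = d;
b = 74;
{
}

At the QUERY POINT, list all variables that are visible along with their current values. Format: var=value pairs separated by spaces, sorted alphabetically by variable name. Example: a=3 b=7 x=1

Answer: b=95 c=79 d=79 e=95 f=69

Derivation:
Step 1: declare e=95 at depth 0
Step 2: declare d=(read e)=95 at depth 0
Step 3: declare f=(read d)=95 at depth 0
Step 4: declare b=(read d)=95 at depth 0
Step 5: declare d=79 at depth 0
Step 6: declare c=(read d)=79 at depth 0
Step 7: enter scope (depth=1)
Step 8: declare f=69 at depth 1
Visible at query point: b=95 c=79 d=79 e=95 f=69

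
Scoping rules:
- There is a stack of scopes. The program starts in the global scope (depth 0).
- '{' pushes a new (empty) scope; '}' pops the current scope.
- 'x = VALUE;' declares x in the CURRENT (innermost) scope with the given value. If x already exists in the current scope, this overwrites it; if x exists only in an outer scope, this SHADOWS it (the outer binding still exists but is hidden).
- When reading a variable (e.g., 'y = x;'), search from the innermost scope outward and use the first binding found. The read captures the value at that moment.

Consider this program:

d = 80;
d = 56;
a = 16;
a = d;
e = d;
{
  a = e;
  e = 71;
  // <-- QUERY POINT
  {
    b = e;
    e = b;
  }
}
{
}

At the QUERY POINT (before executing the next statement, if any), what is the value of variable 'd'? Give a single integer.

Answer: 56

Derivation:
Step 1: declare d=80 at depth 0
Step 2: declare d=56 at depth 0
Step 3: declare a=16 at depth 0
Step 4: declare a=(read d)=56 at depth 0
Step 5: declare e=(read d)=56 at depth 0
Step 6: enter scope (depth=1)
Step 7: declare a=(read e)=56 at depth 1
Step 8: declare e=71 at depth 1
Visible at query point: a=56 d=56 e=71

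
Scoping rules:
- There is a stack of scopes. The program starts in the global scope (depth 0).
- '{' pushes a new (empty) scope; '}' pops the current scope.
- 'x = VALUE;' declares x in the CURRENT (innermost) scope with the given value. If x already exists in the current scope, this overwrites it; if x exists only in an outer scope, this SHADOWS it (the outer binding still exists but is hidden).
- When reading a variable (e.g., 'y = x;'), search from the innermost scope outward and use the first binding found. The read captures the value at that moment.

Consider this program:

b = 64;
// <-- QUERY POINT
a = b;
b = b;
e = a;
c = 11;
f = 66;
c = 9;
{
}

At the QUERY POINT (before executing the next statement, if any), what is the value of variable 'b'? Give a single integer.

Answer: 64

Derivation:
Step 1: declare b=64 at depth 0
Visible at query point: b=64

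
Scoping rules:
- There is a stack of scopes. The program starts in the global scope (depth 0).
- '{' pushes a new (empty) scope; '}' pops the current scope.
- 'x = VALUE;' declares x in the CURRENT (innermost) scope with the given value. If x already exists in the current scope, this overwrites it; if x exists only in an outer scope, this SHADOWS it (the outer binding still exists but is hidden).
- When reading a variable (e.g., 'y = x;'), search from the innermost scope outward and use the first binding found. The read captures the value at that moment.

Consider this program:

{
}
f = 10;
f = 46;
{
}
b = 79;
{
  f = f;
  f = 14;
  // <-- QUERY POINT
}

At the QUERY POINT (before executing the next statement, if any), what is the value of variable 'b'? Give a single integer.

Step 1: enter scope (depth=1)
Step 2: exit scope (depth=0)
Step 3: declare f=10 at depth 0
Step 4: declare f=46 at depth 0
Step 5: enter scope (depth=1)
Step 6: exit scope (depth=0)
Step 7: declare b=79 at depth 0
Step 8: enter scope (depth=1)
Step 9: declare f=(read f)=46 at depth 1
Step 10: declare f=14 at depth 1
Visible at query point: b=79 f=14

Answer: 79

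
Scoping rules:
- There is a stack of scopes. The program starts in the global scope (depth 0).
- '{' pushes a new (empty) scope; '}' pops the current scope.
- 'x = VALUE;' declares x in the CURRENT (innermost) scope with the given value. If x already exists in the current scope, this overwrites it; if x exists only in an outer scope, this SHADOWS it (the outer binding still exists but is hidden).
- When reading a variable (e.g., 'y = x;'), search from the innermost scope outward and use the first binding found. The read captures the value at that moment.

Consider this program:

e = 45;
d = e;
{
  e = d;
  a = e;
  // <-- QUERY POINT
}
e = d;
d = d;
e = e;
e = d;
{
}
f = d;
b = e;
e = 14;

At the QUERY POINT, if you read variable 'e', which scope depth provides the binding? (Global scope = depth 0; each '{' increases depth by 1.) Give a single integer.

Answer: 1

Derivation:
Step 1: declare e=45 at depth 0
Step 2: declare d=(read e)=45 at depth 0
Step 3: enter scope (depth=1)
Step 4: declare e=(read d)=45 at depth 1
Step 5: declare a=(read e)=45 at depth 1
Visible at query point: a=45 d=45 e=45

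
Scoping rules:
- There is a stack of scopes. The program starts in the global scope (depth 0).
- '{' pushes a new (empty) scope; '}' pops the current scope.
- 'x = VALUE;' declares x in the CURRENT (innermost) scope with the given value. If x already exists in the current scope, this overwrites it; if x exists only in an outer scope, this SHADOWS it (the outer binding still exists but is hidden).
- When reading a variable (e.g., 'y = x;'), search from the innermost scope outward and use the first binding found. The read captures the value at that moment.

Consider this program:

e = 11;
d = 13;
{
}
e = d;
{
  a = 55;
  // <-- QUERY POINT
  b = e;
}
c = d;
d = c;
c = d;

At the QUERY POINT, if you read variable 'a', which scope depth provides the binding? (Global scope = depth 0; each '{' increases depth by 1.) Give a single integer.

Step 1: declare e=11 at depth 0
Step 2: declare d=13 at depth 0
Step 3: enter scope (depth=1)
Step 4: exit scope (depth=0)
Step 5: declare e=(read d)=13 at depth 0
Step 6: enter scope (depth=1)
Step 7: declare a=55 at depth 1
Visible at query point: a=55 d=13 e=13

Answer: 1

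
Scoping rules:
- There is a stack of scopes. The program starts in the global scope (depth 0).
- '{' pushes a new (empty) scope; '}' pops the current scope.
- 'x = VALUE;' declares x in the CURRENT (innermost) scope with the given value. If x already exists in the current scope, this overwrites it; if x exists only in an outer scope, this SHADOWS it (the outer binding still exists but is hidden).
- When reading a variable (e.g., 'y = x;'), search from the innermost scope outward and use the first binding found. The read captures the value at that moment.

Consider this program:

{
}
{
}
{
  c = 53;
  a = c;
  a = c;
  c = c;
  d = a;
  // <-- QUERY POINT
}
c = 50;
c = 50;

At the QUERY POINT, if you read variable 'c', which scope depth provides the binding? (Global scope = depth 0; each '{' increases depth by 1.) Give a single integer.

Step 1: enter scope (depth=1)
Step 2: exit scope (depth=0)
Step 3: enter scope (depth=1)
Step 4: exit scope (depth=0)
Step 5: enter scope (depth=1)
Step 6: declare c=53 at depth 1
Step 7: declare a=(read c)=53 at depth 1
Step 8: declare a=(read c)=53 at depth 1
Step 9: declare c=(read c)=53 at depth 1
Step 10: declare d=(read a)=53 at depth 1
Visible at query point: a=53 c=53 d=53

Answer: 1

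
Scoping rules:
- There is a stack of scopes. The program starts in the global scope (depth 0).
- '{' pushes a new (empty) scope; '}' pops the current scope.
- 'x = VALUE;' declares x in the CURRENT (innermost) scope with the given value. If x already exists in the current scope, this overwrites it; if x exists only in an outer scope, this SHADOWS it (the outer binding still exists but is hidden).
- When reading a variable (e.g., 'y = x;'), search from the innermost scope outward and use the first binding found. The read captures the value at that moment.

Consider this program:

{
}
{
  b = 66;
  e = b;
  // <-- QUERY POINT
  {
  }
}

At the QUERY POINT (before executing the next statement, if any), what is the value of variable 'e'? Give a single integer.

Step 1: enter scope (depth=1)
Step 2: exit scope (depth=0)
Step 3: enter scope (depth=1)
Step 4: declare b=66 at depth 1
Step 5: declare e=(read b)=66 at depth 1
Visible at query point: b=66 e=66

Answer: 66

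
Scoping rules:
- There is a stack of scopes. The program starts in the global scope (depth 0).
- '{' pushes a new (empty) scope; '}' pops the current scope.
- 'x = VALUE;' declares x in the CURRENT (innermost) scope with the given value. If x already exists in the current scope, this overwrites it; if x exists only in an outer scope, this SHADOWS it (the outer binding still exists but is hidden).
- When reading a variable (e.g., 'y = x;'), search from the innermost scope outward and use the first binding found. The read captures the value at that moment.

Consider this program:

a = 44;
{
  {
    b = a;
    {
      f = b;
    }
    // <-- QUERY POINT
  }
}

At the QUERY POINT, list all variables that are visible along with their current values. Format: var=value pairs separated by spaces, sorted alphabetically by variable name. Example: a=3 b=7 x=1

Answer: a=44 b=44

Derivation:
Step 1: declare a=44 at depth 0
Step 2: enter scope (depth=1)
Step 3: enter scope (depth=2)
Step 4: declare b=(read a)=44 at depth 2
Step 5: enter scope (depth=3)
Step 6: declare f=(read b)=44 at depth 3
Step 7: exit scope (depth=2)
Visible at query point: a=44 b=44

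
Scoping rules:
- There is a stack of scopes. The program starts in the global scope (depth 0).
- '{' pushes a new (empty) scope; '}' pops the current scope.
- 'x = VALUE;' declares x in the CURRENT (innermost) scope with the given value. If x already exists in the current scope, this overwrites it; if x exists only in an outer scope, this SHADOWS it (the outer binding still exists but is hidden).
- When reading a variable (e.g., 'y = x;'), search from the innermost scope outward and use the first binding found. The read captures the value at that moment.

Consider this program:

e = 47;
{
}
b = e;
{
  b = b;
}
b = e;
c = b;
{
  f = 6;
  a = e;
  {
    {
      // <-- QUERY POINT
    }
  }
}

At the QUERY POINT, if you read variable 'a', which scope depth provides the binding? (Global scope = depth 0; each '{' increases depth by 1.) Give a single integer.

Answer: 1

Derivation:
Step 1: declare e=47 at depth 0
Step 2: enter scope (depth=1)
Step 3: exit scope (depth=0)
Step 4: declare b=(read e)=47 at depth 0
Step 5: enter scope (depth=1)
Step 6: declare b=(read b)=47 at depth 1
Step 7: exit scope (depth=0)
Step 8: declare b=(read e)=47 at depth 0
Step 9: declare c=(read b)=47 at depth 0
Step 10: enter scope (depth=1)
Step 11: declare f=6 at depth 1
Step 12: declare a=(read e)=47 at depth 1
Step 13: enter scope (depth=2)
Step 14: enter scope (depth=3)
Visible at query point: a=47 b=47 c=47 e=47 f=6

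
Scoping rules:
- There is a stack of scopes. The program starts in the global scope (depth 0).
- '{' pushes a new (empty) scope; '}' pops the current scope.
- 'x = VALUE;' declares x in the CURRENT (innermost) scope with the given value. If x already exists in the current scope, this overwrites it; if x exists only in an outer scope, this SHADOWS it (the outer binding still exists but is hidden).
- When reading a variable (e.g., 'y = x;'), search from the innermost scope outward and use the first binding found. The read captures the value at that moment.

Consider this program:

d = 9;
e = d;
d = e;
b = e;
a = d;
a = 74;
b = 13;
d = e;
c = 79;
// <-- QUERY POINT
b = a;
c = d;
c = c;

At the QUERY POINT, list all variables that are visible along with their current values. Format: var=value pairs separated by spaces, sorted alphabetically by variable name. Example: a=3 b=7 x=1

Answer: a=74 b=13 c=79 d=9 e=9

Derivation:
Step 1: declare d=9 at depth 0
Step 2: declare e=(read d)=9 at depth 0
Step 3: declare d=(read e)=9 at depth 0
Step 4: declare b=(read e)=9 at depth 0
Step 5: declare a=(read d)=9 at depth 0
Step 6: declare a=74 at depth 0
Step 7: declare b=13 at depth 0
Step 8: declare d=(read e)=9 at depth 0
Step 9: declare c=79 at depth 0
Visible at query point: a=74 b=13 c=79 d=9 e=9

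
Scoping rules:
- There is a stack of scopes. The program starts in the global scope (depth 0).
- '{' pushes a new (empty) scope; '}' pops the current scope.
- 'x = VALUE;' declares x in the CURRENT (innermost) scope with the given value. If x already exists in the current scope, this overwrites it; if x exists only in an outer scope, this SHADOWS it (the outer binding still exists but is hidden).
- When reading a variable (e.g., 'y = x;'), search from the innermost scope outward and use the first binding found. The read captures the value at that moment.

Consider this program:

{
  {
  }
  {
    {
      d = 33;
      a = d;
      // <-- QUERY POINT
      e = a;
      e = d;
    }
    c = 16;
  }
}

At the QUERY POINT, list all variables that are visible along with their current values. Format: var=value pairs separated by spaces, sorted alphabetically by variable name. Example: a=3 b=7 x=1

Answer: a=33 d=33

Derivation:
Step 1: enter scope (depth=1)
Step 2: enter scope (depth=2)
Step 3: exit scope (depth=1)
Step 4: enter scope (depth=2)
Step 5: enter scope (depth=3)
Step 6: declare d=33 at depth 3
Step 7: declare a=(read d)=33 at depth 3
Visible at query point: a=33 d=33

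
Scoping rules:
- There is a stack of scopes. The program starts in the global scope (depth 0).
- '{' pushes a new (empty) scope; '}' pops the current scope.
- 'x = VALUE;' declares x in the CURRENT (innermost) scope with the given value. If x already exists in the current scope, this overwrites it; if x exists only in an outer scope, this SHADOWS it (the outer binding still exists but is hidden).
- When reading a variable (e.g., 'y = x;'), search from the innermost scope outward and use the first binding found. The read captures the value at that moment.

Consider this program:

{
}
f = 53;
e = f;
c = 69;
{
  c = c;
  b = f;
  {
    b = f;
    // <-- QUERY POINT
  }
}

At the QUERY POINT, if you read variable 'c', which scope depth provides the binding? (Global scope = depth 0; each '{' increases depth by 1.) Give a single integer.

Answer: 1

Derivation:
Step 1: enter scope (depth=1)
Step 2: exit scope (depth=0)
Step 3: declare f=53 at depth 0
Step 4: declare e=(read f)=53 at depth 0
Step 5: declare c=69 at depth 0
Step 6: enter scope (depth=1)
Step 7: declare c=(read c)=69 at depth 1
Step 8: declare b=(read f)=53 at depth 1
Step 9: enter scope (depth=2)
Step 10: declare b=(read f)=53 at depth 2
Visible at query point: b=53 c=69 e=53 f=53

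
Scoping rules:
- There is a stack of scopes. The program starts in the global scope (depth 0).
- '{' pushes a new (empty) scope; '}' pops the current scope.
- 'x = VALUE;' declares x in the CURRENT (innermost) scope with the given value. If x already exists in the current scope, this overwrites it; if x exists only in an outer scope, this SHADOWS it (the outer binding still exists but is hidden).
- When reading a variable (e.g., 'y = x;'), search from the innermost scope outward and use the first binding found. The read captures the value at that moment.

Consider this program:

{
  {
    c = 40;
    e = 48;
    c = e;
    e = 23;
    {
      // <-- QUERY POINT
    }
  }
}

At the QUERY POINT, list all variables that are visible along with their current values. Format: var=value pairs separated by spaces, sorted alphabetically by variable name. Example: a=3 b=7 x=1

Step 1: enter scope (depth=1)
Step 2: enter scope (depth=2)
Step 3: declare c=40 at depth 2
Step 4: declare e=48 at depth 2
Step 5: declare c=(read e)=48 at depth 2
Step 6: declare e=23 at depth 2
Step 7: enter scope (depth=3)
Visible at query point: c=48 e=23

Answer: c=48 e=23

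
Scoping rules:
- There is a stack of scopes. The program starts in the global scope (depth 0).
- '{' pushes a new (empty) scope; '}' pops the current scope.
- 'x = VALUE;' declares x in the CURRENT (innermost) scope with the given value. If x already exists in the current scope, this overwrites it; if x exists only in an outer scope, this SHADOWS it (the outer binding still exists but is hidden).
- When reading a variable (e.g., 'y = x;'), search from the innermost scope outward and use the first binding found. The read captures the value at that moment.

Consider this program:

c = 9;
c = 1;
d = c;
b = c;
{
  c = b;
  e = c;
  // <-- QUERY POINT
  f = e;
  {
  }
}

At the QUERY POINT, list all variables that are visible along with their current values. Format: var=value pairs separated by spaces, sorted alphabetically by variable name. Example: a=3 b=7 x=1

Answer: b=1 c=1 d=1 e=1

Derivation:
Step 1: declare c=9 at depth 0
Step 2: declare c=1 at depth 0
Step 3: declare d=(read c)=1 at depth 0
Step 4: declare b=(read c)=1 at depth 0
Step 5: enter scope (depth=1)
Step 6: declare c=(read b)=1 at depth 1
Step 7: declare e=(read c)=1 at depth 1
Visible at query point: b=1 c=1 d=1 e=1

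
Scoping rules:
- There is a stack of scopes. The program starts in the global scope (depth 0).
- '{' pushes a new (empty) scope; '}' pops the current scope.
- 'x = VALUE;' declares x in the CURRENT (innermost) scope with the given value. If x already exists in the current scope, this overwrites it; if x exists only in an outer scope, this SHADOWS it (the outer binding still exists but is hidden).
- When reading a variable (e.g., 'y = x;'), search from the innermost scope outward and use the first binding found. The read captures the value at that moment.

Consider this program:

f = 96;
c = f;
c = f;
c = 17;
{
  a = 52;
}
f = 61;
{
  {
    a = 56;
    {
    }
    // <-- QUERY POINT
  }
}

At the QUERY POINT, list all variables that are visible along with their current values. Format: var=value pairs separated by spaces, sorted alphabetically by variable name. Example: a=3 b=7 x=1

Step 1: declare f=96 at depth 0
Step 2: declare c=(read f)=96 at depth 0
Step 3: declare c=(read f)=96 at depth 0
Step 4: declare c=17 at depth 0
Step 5: enter scope (depth=1)
Step 6: declare a=52 at depth 1
Step 7: exit scope (depth=0)
Step 8: declare f=61 at depth 0
Step 9: enter scope (depth=1)
Step 10: enter scope (depth=2)
Step 11: declare a=56 at depth 2
Step 12: enter scope (depth=3)
Step 13: exit scope (depth=2)
Visible at query point: a=56 c=17 f=61

Answer: a=56 c=17 f=61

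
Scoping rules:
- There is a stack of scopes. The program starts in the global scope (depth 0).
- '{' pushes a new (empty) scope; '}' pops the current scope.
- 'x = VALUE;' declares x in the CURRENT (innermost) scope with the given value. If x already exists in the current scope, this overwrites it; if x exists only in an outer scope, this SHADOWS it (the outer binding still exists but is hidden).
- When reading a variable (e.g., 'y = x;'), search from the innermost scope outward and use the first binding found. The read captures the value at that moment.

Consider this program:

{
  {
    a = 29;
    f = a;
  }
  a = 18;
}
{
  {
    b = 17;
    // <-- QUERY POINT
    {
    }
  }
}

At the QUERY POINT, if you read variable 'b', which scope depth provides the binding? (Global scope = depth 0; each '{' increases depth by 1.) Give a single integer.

Answer: 2

Derivation:
Step 1: enter scope (depth=1)
Step 2: enter scope (depth=2)
Step 3: declare a=29 at depth 2
Step 4: declare f=(read a)=29 at depth 2
Step 5: exit scope (depth=1)
Step 6: declare a=18 at depth 1
Step 7: exit scope (depth=0)
Step 8: enter scope (depth=1)
Step 9: enter scope (depth=2)
Step 10: declare b=17 at depth 2
Visible at query point: b=17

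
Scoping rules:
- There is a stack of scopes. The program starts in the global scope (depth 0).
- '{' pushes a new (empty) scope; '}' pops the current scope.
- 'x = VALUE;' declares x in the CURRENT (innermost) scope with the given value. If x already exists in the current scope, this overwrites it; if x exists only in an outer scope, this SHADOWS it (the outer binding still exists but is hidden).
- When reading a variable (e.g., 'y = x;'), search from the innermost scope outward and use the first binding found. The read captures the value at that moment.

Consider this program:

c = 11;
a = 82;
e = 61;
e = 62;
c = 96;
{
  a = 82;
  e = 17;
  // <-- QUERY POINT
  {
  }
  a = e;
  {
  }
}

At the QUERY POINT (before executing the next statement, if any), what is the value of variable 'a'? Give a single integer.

Answer: 82

Derivation:
Step 1: declare c=11 at depth 0
Step 2: declare a=82 at depth 0
Step 3: declare e=61 at depth 0
Step 4: declare e=62 at depth 0
Step 5: declare c=96 at depth 0
Step 6: enter scope (depth=1)
Step 7: declare a=82 at depth 1
Step 8: declare e=17 at depth 1
Visible at query point: a=82 c=96 e=17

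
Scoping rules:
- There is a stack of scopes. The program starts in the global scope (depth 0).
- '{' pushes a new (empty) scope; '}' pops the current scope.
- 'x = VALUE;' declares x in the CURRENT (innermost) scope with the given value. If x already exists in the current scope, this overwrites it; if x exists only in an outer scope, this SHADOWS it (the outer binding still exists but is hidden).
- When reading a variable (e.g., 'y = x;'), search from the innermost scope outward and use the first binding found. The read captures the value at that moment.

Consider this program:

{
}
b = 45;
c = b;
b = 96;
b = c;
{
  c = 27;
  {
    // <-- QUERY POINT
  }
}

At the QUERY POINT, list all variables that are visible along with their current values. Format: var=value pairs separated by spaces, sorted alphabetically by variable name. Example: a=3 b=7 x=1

Answer: b=45 c=27

Derivation:
Step 1: enter scope (depth=1)
Step 2: exit scope (depth=0)
Step 3: declare b=45 at depth 0
Step 4: declare c=(read b)=45 at depth 0
Step 5: declare b=96 at depth 0
Step 6: declare b=(read c)=45 at depth 0
Step 7: enter scope (depth=1)
Step 8: declare c=27 at depth 1
Step 9: enter scope (depth=2)
Visible at query point: b=45 c=27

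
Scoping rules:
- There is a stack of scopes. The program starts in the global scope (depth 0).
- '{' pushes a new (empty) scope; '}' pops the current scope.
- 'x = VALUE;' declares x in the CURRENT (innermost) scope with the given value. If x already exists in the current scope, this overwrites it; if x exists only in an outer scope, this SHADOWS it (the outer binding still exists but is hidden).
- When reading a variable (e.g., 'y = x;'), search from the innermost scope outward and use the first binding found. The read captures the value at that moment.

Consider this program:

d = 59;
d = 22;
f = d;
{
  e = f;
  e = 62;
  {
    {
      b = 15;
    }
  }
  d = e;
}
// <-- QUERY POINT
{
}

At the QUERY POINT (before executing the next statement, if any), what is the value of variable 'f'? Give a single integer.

Step 1: declare d=59 at depth 0
Step 2: declare d=22 at depth 0
Step 3: declare f=(read d)=22 at depth 0
Step 4: enter scope (depth=1)
Step 5: declare e=(read f)=22 at depth 1
Step 6: declare e=62 at depth 1
Step 7: enter scope (depth=2)
Step 8: enter scope (depth=3)
Step 9: declare b=15 at depth 3
Step 10: exit scope (depth=2)
Step 11: exit scope (depth=1)
Step 12: declare d=(read e)=62 at depth 1
Step 13: exit scope (depth=0)
Visible at query point: d=22 f=22

Answer: 22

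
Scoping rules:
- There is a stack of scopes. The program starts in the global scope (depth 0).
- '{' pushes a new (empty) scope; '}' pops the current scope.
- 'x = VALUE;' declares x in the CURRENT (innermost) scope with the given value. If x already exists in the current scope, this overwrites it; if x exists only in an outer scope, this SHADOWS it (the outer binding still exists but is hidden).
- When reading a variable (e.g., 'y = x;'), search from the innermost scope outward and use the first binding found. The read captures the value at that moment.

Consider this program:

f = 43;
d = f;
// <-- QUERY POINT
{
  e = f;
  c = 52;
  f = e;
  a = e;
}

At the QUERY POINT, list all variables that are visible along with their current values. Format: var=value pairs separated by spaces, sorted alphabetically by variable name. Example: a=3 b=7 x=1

Answer: d=43 f=43

Derivation:
Step 1: declare f=43 at depth 0
Step 2: declare d=(read f)=43 at depth 0
Visible at query point: d=43 f=43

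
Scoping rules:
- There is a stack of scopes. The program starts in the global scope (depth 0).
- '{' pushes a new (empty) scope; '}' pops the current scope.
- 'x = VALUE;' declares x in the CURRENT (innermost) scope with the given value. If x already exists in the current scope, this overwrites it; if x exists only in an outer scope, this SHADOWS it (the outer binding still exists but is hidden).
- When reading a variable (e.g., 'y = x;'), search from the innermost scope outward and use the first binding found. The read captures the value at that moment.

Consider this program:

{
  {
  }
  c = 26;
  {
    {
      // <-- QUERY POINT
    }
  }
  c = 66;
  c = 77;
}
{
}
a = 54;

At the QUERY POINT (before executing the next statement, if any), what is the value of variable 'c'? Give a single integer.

Answer: 26

Derivation:
Step 1: enter scope (depth=1)
Step 2: enter scope (depth=2)
Step 3: exit scope (depth=1)
Step 4: declare c=26 at depth 1
Step 5: enter scope (depth=2)
Step 6: enter scope (depth=3)
Visible at query point: c=26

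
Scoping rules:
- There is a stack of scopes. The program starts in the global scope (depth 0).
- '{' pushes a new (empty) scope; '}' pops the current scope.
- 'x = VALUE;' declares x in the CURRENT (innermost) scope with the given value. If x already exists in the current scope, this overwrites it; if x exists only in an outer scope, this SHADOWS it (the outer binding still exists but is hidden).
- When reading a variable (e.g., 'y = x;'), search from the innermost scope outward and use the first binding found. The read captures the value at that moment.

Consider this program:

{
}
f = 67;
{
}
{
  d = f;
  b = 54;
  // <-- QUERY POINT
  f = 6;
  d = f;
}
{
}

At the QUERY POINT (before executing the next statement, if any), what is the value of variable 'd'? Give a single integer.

Step 1: enter scope (depth=1)
Step 2: exit scope (depth=0)
Step 3: declare f=67 at depth 0
Step 4: enter scope (depth=1)
Step 5: exit scope (depth=0)
Step 6: enter scope (depth=1)
Step 7: declare d=(read f)=67 at depth 1
Step 8: declare b=54 at depth 1
Visible at query point: b=54 d=67 f=67

Answer: 67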